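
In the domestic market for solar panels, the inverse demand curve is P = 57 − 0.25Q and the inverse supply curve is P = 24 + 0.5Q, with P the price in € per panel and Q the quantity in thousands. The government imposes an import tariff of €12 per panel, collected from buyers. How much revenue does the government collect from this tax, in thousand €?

Tax revenue = €336 thousand.

Rewrite in direct form: Qd = 228 − 4P and Qs = 2P − 48.
Before the tax: set 228 − 4P = 2P − 48 → P* = €46, Q* = 44.
With the tax collected from buyers, demand (in seller-price terms) shifts: Qd = 228 − 4(P + 12).
New equilibrium: buyers pay €50, sellers receive €38, Q = 28. (Wedge: Pb − Ps = 12.)
Revenue = t · Q = 12 · 28 = €336.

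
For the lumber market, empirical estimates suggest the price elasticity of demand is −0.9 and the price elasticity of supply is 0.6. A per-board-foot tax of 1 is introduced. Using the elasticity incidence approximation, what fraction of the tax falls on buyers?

Incidence ratio: buyers' share ≈ εs / (εs + |εd|) = 0.6 / (0.6 + 0.9) = 0.4.
Supply is the less elastic side, so buyers bear the smaller share.

Buyers' share ≈ 0.4.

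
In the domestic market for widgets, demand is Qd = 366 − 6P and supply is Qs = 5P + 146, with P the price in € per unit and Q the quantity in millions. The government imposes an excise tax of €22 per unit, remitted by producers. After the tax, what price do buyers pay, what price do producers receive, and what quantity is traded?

Buyers pay €30; producers receive €8; quantity = 186.

Without the tax, 366 − 6P = 5P + 146 gives 11P = 220, so P* = €20 and Q* = 246.
With the tax collected from producers, supply shifts: Qs = 5(P − 22) + 146.
New equilibrium: buyers pay €30, producers receive €8, Q = 186. (Wedge: Pb − Ps = 22.)
The less price-elastic side of the market bears the larger share of a per-unit tax.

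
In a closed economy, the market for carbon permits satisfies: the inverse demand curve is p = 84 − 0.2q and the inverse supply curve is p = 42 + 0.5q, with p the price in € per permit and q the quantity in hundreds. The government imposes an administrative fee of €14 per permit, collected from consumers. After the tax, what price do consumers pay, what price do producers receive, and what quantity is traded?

Consumers pay €76; producers receive €62; quantity = 40.

Inverting to q(p) form: qd = 420 − 5p; qs = 2p − 84.
Before the tax: set 420 − 5p = 2p − 84 → p* = €72, q* = 60.
With the tax collected from consumers, demand (in seller-price terms) shifts: qd = 420 − 5(p + 14).
Solving gives q = 40 with consumers paying €76 and producers receiving €62 (the €14 wedge).
The less price-elastic side of the market bears the larger share of a per-unit tax.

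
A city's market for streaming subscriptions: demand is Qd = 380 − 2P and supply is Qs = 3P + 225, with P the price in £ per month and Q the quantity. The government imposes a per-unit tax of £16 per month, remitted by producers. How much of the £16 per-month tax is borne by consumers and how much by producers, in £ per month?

Consumers bear £9.6 per month; producers bear £6.4 per month.

Before the tax: set 380 − 2P = 3P + 225 → P* = £31, Q* = 318.
With the tax collected from producers, supply shifts: Qs = 3(P − 16) + 225.
Solving gives Q = 298.8 with consumers paying £40.6 and producers receiving £24.6 (the £16 wedge).
Burden on consumers: £9.6; on producers: £6.4. (They sum to £16.)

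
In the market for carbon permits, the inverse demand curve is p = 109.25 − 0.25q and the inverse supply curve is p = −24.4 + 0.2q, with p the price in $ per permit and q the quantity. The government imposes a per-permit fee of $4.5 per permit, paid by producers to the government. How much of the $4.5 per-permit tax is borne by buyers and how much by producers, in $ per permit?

Buyers bear $2.5 per permit; producers bear $2 per permit.

Inverting to q(p) form: qd = 437 − 4p; qs = 5p + 122.
Without the tax, 437 − 4p = 5p + 122 gives 9p = 315, so p* = $35 and q* = 297.
With the tax collected from producers, supply shifts: qs = 5(p − 4.5) + 122.
Solving gives q = 287 with buyers paying $37.5 and producers receiving $33 (the $4.5 wedge).
Burden on buyers: $2.5; on producers: $2. (They sum to $4.5.)
The less price-elastic side of the market bears the larger share of a per-unit tax.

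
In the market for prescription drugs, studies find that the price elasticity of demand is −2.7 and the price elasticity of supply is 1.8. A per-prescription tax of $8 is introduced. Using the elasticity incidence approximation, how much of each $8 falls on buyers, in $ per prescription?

Buyers bear ≈ $3.2 per prescription.

Incidence ratio: buyers' share ≈ εs / (εs + |εd|) = 1.8 / (1.8 + 2.7) = 0.4.
So buyers bear ≈ 0.4 × $8 = $3.2; sellers bear $4.8.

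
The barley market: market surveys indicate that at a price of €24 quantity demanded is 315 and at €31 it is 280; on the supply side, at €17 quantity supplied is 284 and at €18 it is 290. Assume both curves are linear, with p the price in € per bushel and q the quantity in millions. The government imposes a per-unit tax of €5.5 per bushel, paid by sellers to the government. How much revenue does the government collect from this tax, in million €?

Tax revenue = €1677.5 million.

Demand slope: (280 − 315)/(31 − 24) = -5, so qd = 435 − 5p.
Supply slope: (290 − 284)/(18 − 17) = 6, so qs = 6p + 182.
Without the tax, 435 − 5p = 6p + 182 gives 11p = 253, so p* = €23 and q* = 320.
With the tax collected from sellers, supply shifts: qs = 6(p − 5.5) + 182.
Solving gives q = 305 with buyers paying €26 and sellers receiving €20.5 (the €5.5 wedge).
Revenue = t · Q = 5.5 · 305 = €1677.5.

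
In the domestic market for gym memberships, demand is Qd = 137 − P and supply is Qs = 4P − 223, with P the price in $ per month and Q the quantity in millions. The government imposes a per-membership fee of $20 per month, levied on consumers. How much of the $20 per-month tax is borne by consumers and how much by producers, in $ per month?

Consumers bear $16 per month; producers bear $4 per month.

Before the tax: set 137 − P = 4P − 223 → P* = $72, Q* = 65.
With the tax collected from consumers, demand (in seller-price terms) shifts: Qd = 137 − (P + 20).
New equilibrium: consumers pay $88, producers receive $68, Q = 49. (Wedge: Pb − Ps = 20.)
Burden on consumers: $16; on producers: $4. (They sum to $20.)
The less price-elastic side of the market bears the larger share of a per-unit tax.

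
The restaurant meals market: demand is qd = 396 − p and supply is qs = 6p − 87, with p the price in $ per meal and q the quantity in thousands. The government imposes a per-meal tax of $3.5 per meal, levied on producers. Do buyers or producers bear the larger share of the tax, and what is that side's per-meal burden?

Without the tax, 396 − p = 6p − 87 gives 7p = 483, so p* = $69 and q* = 327.
With the tax collected from producers, supply shifts: qs = 6(p − 3.5) − 87.
Solving gives q = 324 with buyers paying $72 and producers receiving $68.5 (the $3.5 wedge).
Per-meal burden: buyers $3, producers $0.5.
Buyers take the larger share because demand is less price-elastic here (demand slope 1 vs supply slope 6).
The less price-elastic side of the market bears the larger share of a per-unit tax.

Buyers bear the larger share: $3 per meal.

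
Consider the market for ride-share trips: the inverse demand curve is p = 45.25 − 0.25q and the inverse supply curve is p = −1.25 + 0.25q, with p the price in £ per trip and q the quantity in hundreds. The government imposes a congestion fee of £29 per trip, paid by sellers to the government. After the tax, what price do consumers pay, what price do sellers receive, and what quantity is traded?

Consumers pay £36.5; sellers receive £7.5; quantity = 35.

Rewrite in direct form: qd = 181 − 4p and qs = 4p + 5.
Before the tax: set 181 − 4p = 4p + 5 → p* = £22, q* = 93.
With the tax collected from sellers, supply shifts: qs = 4(p − 29) + 5.
Solving gives q = 35 with consumers paying £36.5 and sellers receiving £7.5 (the £29 wedge).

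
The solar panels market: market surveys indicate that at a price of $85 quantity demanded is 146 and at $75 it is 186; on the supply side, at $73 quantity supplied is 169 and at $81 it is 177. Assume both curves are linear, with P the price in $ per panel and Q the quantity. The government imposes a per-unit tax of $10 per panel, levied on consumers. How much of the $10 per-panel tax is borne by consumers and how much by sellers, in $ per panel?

Consumers bear $2 per panel; sellers bear $8 per panel.

Demand slope: (186 − 146)/(75 − 85) = -4, so Qd = 486 − 4P.
Supply slope: (177 − 169)/(81 − 73) = 1, so Qs = P + 96.
Without the tax, 486 − 4P = P + 96 gives 5P = 390, so P* = $78 and Q* = 174.
With the tax collected from consumers, demand (in seller-price terms) shifts: Qd = 486 − 4(P + 10).
New equilibrium: consumers pay $80, sellers receive $70, Q = 166. (Wedge: Pb − Ps = 10.)
Burden on consumers: $2; on sellers: $8. (They sum to $10.)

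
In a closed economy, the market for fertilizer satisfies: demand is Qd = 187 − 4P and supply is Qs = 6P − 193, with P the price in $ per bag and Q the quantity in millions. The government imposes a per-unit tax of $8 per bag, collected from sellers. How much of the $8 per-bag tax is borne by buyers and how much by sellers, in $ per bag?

Before the tax: set 187 − 4P = 6P − 193 → P* = $38, Q* = 35.
With the tax collected from sellers, supply shifts: Qs = 6(P − 8) − 193.
New equilibrium: buyers pay $42.8, sellers receive $34.8, Q = 15.8. (Wedge: Pb − Ps = 8.)
Burden on buyers: $4.8; on sellers: $3.2. (They sum to $8.)
The less price-elastic side of the market bears the larger share of a per-unit tax.

Buyers bear $4.8 per bag; sellers bear $3.2 per bag.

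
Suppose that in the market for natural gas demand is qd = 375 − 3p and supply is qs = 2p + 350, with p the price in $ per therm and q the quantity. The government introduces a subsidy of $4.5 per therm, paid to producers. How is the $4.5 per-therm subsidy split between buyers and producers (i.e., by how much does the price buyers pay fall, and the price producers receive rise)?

Before the subsidy: set 375 − 3p = 2p + 350 → p* = $5, q* = 360.
With a per-unit subsidy paid to producers, each receives p + 4.5 per unit sold, so supply becomes qs = 2(p + 4.5) + 350.
Solving gives q = 365.4 with buyers paying $3.2 and producers receiving $7.7 (the $4.5 wedge).
Gain to buyers: $1.8; to producers: $2.7. (They sum to $4.5.)

Buyers gain $1.8 per therm; producers gain $2.7 per therm.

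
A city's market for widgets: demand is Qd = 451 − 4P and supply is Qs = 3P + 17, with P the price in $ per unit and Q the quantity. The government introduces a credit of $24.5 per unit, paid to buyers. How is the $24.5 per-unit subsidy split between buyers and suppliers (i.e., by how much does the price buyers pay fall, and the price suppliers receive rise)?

Before the subsidy: set 451 − 4P = 3P + 17 → P* = $62, Q* = 203.
With a per-unit subsidy paid to buyers, each effectively pays P − 24.5, so demand becomes Qd = 451 − 4(P − 24.5).
Solving gives Q = 245 with buyers paying $51.5 and suppliers receiving $76 (the $24.5 wedge).
Gain to buyers: $10.5; to suppliers: $14. (They sum to $24.5.)

Buyers gain $10.5 per unit; suppliers gain $14 per unit.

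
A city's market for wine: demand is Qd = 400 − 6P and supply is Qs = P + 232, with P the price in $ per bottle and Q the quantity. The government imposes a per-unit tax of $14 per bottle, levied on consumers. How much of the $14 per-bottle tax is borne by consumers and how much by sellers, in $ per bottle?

Consumers bear $2 per bottle; sellers bear $12 per bottle.

Without the tax, 400 − 6P = P + 232 gives 7P = 168, so P* = $24 and Q* = 256.
With the tax collected from consumers, demand (in seller-price terms) shifts: Qd = 400 − 6(P + 14).
Solving gives Q = 244 with consumers paying $26 and sellers receiving $12 (the $14 wedge).
Burden on consumers: $2; on sellers: $12. (They sum to $14.)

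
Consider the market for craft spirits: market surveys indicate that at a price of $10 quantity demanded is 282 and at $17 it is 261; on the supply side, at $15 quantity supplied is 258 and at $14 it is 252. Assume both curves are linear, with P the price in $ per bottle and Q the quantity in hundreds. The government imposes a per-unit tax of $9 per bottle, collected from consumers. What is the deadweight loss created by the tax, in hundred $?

Demand slope: (261 − 282)/(17 − 10) = -3, so Qd = 312 − 3P.
Supply slope: (252 − 258)/(14 − 15) = 6, so Qs = 6P + 168.
Without the tax, 312 − 3P = 6P + 168 gives 9P = 144, so P* = $16 and Q* = 264.
With the tax collected from consumers, demand (in seller-price terms) shifts: Qd = 312 − 3(P + 9).
Solving gives Q = 246 with consumers paying $22 and producers receiving $13 (the $9 wedge).
Quantity falls by |ΔQ| = |264 − 246| = 18.
DWL = ½ · t · |ΔQ| = ½ · 9 · 18 = $81.

Deadweight loss = $81 hundred.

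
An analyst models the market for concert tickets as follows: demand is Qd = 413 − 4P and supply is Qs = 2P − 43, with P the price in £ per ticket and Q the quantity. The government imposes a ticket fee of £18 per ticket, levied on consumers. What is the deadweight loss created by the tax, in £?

Deadweight loss = £216.

Before the tax: set 413 − 4P = 2P − 43 → P* = £76, Q* = 109.
With the tax collected from consumers, demand (in seller-price terms) shifts: Qd = 413 − 4(P + 18).
New equilibrium: consumers pay £82, suppliers receive £64, Q = 85. (Wedge: Pb − Ps = 18.)
Quantity falls by |ΔQ| = |109 − 85| = 24.
DWL = ½ · t · |ΔQ| = ½ · 18 · 24 = £216.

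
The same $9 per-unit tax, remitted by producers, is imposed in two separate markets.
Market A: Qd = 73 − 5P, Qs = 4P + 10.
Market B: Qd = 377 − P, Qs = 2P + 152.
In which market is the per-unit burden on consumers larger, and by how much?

Market B, by $2.

Market A: pre-tax P* = $7, Q* = 38; post-tax Q = 18; per-unit burden on consumers = $4.
Market B: pre-tax P* = $75, Q* = 302; post-tax Q = 296; per-unit burden on consumers = $6.
Difference: $4 vs $6 → market B is larger by $2.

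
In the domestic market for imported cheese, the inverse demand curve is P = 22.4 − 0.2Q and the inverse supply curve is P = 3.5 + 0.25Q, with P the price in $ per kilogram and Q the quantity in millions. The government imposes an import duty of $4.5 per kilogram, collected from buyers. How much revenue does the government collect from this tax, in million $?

Rewrite in direct form: Qd = 112 − 5P and Qs = 4P − 14.
Before the tax: set 112 − 5P = 4P − 14 → P* = $14, Q* = 42.
With the tax collected from buyers, demand (in seller-price terms) shifts: Qd = 112 − 5(P + 4.5).
Solving gives Q = 32 with buyers paying $16 and sellers receiving $11.5 (the $4.5 wedge).
Revenue = t · Q = 4.5 · 32 = $144.

Tax revenue = $144 million.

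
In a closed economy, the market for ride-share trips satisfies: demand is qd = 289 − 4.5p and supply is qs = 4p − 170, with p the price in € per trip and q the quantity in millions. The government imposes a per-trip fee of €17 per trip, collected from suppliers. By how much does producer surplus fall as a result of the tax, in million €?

Producer surplus falls by €252 million.

Without the tax, 289 − 4.5p = 4p − 170 gives 8.5p = 459, so p* = €54 and q* = 46.
With the tax collected from suppliers, supply shifts: qs = 4(p − 17) − 170.
New equilibrium: buyers pay €62, suppliers receive €45, q = 10. (Wedge: pb − ps = 17.)
ΔPS is the trapezoid between Q = 10 and Q = 46 of height €9: ½ · (46 + 10) · 9 = €252.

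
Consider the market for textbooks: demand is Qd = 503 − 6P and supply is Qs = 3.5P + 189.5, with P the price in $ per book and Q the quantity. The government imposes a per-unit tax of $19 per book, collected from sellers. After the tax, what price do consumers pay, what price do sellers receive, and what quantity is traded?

Consumers pay $40; sellers receive $21; quantity = 263.

Without the tax, 503 − 6P = 3.5P + 189.5 gives 9.5P = 313.5, so P* = $33 and Q* = 305.
With the tax collected from sellers, supply shifts: Qs = 3.5(P − 19) + 189.5.
New equilibrium: consumers pay $40, sellers receive $21, Q = 263. (Wedge: Pb − Ps = 19.)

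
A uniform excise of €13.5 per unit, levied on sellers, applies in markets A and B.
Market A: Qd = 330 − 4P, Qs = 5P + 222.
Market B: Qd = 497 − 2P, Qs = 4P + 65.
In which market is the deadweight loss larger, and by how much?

Market A, by €81.

Market A: pre-tax P* = €12, Q* = 282; post-tax Q = 252; deadweight loss = €202.5.
Market B: pre-tax P* = €72, Q* = 353; post-tax Q = 335; deadweight loss = €121.5.
Difference: €202.5 vs €121.5 → market A is larger by €81.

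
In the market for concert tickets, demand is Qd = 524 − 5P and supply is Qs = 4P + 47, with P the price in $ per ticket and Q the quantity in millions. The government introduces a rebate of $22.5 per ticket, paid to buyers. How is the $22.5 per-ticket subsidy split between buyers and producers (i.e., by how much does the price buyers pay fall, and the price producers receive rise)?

Buyers gain $10 per ticket; producers gain $12.5 per ticket.

Without the subsidy, 524 − 5P = 4P + 47 gives 9P = 477, so P* = $53 and Q* = 259.
With a per-unit subsidy paid to buyers, each effectively pays P − 22.5, so demand becomes Qd = 524 − 5(P − 22.5).
Solving gives Q = 309 with buyers paying $43 and producers receiving $65.5 (the $22.5 wedge).
Gain to buyers: $10; to producers: $12.5. (They sum to $22.5.)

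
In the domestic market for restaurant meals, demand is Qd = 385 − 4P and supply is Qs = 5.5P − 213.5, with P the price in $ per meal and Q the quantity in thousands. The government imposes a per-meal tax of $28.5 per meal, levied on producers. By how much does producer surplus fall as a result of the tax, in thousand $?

Producer surplus falls by $1200 thousand.

Before the tax: set 385 − 4P = 5.5P − 213.5 → P* = $63, Q* = 133.
With the tax collected from producers, supply shifts: Qs = 5.5(P − 28.5) − 213.5.
Solving gives Q = 67 with buyers paying $79.5 and producers receiving $51 (the $28.5 wedge).
ΔPS is the trapezoid between Q = 67 and Q = 133 of height $12: ½ · (133 + 67) · 12 = $1200.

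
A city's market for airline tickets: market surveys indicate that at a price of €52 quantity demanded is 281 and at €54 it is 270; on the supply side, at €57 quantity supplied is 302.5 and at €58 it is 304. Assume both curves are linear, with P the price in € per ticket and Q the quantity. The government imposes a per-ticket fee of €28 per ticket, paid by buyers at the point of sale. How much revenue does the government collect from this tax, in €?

Tax revenue = €7252.

Demand slope: (270 − 281)/(54 − 52) = -5.5, so Qd = 567 − 5.5P.
Supply slope: (304 − 302.5)/(58 − 57) = 1.5, so Qs = 1.5P + 217.
Before the tax: set 567 − 5.5P = 1.5P + 217 → P* = €50, Q* = 292.
With the tax collected from buyers, demand (in seller-price terms) shifts: Qd = 567 − 5.5(P + 28).
Solving gives Q = 259 with buyers paying €56 and suppliers receiving €28 (the €28 wedge).
Revenue = t · Q = 28 · 259 = €7252.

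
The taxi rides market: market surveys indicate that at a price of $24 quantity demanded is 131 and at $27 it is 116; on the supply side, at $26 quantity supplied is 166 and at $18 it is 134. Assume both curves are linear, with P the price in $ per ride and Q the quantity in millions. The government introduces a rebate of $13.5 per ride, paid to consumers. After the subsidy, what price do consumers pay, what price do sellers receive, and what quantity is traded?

Consumers pay $15; sellers receive $28.5; quantity = 176.

Demand slope: (116 − 131)/(27 − 24) = -5, so Qd = 251 − 5P.
Supply slope: (134 − 166)/(18 − 26) = 4, so Qs = 4P + 62.
Without the subsidy, 251 − 5P = 4P + 62 gives 9P = 189, so P* = $21 and Q* = 146.
With a per-unit subsidy paid to consumers, each effectively pays P − 13.5, so demand becomes Qd = 251 − 5(P − 13.5).
New equilibrium: consumers pay $15, sellers receive $28.5, Q = 176. (Wedge: Pb − Ps = −13.5.)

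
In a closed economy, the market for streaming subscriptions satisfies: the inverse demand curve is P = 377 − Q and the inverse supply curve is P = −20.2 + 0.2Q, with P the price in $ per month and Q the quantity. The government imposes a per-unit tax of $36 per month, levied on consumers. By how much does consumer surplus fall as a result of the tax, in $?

Rewrite in direct form: Qd = 377 − P and Qs = 5P + 101.
Before the tax: set 377 − P = 5P + 101 → P* = $46, Q* = 331.
With the tax collected from consumers, demand (in seller-price terms) shifts: Qd = 377 − (P + 36).
New equilibrium: consumers pay $76, suppliers receive $40, Q = 301. (Wedge: Pb − Ps = 36.)
ΔCS is the trapezoid between Q = 301 and Q = 331 of height $30: ½ · (331 + 301) · 30 = $9480.

Consumer surplus falls by $9480.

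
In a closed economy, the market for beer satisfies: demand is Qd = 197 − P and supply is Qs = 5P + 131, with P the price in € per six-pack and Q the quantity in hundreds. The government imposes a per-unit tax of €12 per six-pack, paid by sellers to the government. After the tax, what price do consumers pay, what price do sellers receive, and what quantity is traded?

Consumers pay €21; sellers receive €9; quantity = 176.

Before the tax: set 197 − P = 5P + 131 → P* = €11, Q* = 186.
With the tax collected from sellers, supply shifts: Qs = 5(P − 12) + 131.
New equilibrium: consumers pay €21, sellers receive €9, Q = 176. (Wedge: Pb − Ps = 12.)
The less price-elastic side of the market bears the larger share of a per-unit tax.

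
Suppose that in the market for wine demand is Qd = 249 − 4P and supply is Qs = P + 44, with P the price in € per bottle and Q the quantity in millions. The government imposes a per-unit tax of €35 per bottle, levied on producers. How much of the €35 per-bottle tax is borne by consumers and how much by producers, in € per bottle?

Consumers bear €7 per bottle; producers bear €28 per bottle.

Without the tax, 249 − 4P = P + 44 gives 5P = 205, so P* = €41 and Q* = 85.
With the tax collected from producers, supply shifts: Qs = (P − 35) + 44.
Solving gives Q = 57 with consumers paying €48 and producers receiving €13 (the €35 wedge).
Burden on consumers: €7; on producers: €28. (They sum to €35.)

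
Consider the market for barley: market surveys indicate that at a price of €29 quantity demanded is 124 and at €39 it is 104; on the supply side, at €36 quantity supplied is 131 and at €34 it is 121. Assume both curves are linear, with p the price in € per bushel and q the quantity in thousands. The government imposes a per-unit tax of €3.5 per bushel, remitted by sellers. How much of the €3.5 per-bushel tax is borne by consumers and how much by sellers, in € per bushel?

Consumers bear €2.5 per bushel; sellers bear €1 per bushel.

Demand slope: (104 − 124)/(39 − 29) = -2, so qd = 182 − 2p.
Supply slope: (121 − 131)/(34 − 36) = 5, so qs = 5p − 49.
Without the tax, 182 − 2p = 5p − 49 gives 7p = 231, so p* = €33 and q* = 116.
With the tax collected from sellers, supply shifts: qs = 5(p − 3.5) − 49.
New equilibrium: consumers pay €35.5, sellers receive €32, q = 111. (Wedge: pb − ps = 3.5.)
Burden on consumers: €2.5; on sellers: €1. (They sum to €3.5.)
The less price-elastic side of the market bears the larger share of a per-unit tax.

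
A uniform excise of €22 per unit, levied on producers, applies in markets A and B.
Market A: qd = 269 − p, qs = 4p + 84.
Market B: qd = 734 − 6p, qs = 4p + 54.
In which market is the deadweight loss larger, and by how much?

Market B, by €387.2.

Market A: pre-tax p* = €37, q* = 232; post-tax q = 214.4; deadweight loss = €193.6.
Market B: pre-tax p* = €68, q* = 326; post-tax q = 273.2; deadweight loss = €580.8.
Difference: €193.6 vs €580.8 → market B is larger by €387.2.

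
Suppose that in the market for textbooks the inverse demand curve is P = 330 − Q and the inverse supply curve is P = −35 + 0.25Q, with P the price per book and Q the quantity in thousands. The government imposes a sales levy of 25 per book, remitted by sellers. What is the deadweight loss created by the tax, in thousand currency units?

Deadweight loss = 250 thousand.

Inverting to Q(P) form: Qd = 330 − P; Qs = 4P + 140.
Without the tax, 330 − P = 4P + 140 gives 5P = 190, so P* = 38 and Q* = 292.
With the tax collected from sellers, supply shifts: Qs = 4(P − 25) + 140.
Solving gives Q = 272 with consumers paying 58 and sellers receiving 33 (the 25 wedge).
Quantity falls by |ΔQ| = |292 − 272| = 20.
DWL = ½ · t · |ΔQ| = ½ · 25 · 20 = 250.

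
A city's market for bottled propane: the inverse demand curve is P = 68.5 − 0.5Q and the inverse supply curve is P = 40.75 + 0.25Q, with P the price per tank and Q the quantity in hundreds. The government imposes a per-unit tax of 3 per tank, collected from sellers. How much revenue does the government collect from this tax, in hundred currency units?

Inverting to Q(P) form: Qd = 137 − 2P; Qs = 4P − 163.
Without the tax, 137 − 2P = 4P − 163 gives 6P = 300, so P* = 50 and Q* = 37.
With the tax collected from sellers, supply shifts: Qs = 4(P − 3) − 163.
New equilibrium: buyers pay 52, sellers receive 49, Q = 33. (Wedge: Pb − Ps = 3.)
Revenue = t · Q = 3 · 33 = 99.

Tax revenue = 99 hundred.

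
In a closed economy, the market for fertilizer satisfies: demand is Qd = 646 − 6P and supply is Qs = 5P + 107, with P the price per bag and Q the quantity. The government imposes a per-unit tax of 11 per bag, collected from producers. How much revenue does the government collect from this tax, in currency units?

Before the tax: set 646 − 6P = 5P + 107 → P* = 49, Q* = 352.
With the tax collected from producers, supply shifts: Qs = 5(P − 11) + 107.
New equilibrium: buyers pay 54, producers receive 43, Q = 322. (Wedge: Pb − Ps = 11.)
Revenue = t · Q = 11 · 322 = 3542.

Tax revenue = 3542.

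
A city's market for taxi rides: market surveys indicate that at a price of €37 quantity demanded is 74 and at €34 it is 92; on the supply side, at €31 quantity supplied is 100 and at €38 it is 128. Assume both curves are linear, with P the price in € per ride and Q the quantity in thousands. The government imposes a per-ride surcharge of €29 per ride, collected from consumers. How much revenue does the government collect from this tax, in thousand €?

Tax revenue = €997.6 thousand.

Demand slope: (92 − 74)/(34 − 37) = -6, so Qd = 296 − 6P.
Supply slope: (128 − 100)/(38 − 31) = 4, so Qs = 4P − 24.
Without the tax, 296 − 6P = 4P − 24 gives 10P = 320, so P* = €32 and Q* = 104.
With the tax collected from consumers, demand (in seller-price terms) shifts: Qd = 296 − 6(P + 29).
Solving gives Q = 34.4 with consumers paying €43.6 and suppliers receiving €14.6 (the €29 wedge).
Revenue = t · Q = 29 · 34.4 = €997.6.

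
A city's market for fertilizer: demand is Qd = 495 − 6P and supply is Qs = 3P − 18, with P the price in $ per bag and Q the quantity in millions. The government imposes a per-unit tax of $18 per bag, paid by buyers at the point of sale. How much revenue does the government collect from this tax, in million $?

Tax revenue = $2106 million.

Without the tax, 495 − 6P = 3P − 18 gives 9P = 513, so P* = $57 and Q* = 153.
With the tax collected from buyers, demand (in seller-price terms) shifts: Qd = 495 − 6(P + 18).
Solving gives Q = 117 with buyers paying $63 and producers receiving $45 (the $18 wedge).
Revenue = t · Q = 18 · 117 = $2106.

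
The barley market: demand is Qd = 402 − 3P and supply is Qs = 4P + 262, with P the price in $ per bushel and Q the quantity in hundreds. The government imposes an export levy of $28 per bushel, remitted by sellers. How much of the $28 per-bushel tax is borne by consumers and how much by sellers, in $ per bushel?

Before the tax: set 402 − 3P = 4P + 262 → P* = $20, Q* = 342.
With the tax collected from sellers, supply shifts: Qs = 4(P − 28) + 262.
New equilibrium: consumers pay $36, sellers receive $8, Q = 294. (Wedge: Pb − Ps = 28.)
Burden on consumers: $16; on sellers: $12. (They sum to $28.)
The less price-elastic side of the market bears the larger share of a per-unit tax.

Consumers bear $16 per bushel; sellers bear $12 per bushel.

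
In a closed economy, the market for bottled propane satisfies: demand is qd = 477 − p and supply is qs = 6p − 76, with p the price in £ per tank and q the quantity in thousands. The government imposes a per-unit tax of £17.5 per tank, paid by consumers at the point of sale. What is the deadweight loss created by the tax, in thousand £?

Deadweight loss = £131.25 thousand.

Without the tax, 477 − p = 6p − 76 gives 7p = 553, so p* = £79 and q* = 398.
With the tax collected from consumers, demand (in seller-price terms) shifts: qd = 477 − (p + 17.5).
New equilibrium: consumers pay £94, producers receive £76.5, q = 383. (Wedge: pb − ps = 17.5.)
Quantity falls by |ΔQ| = |398 − 383| = 15.
DWL = ½ · t · |ΔQ| = ½ · 17.5 · 15 = £131.25.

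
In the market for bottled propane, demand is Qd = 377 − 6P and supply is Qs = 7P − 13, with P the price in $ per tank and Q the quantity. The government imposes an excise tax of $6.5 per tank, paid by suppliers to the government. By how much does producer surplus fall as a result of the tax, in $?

Without the tax, 377 − 6P = 7P − 13 gives 13P = 390, so P* = $30 and Q* = 197.
With the tax collected from suppliers, supply shifts: Qs = 7(P − 6.5) − 13.
New equilibrium: buyers pay $33.5, suppliers receive $27, Q = 176. (Wedge: Pb − Ps = 6.5.)
ΔPS is the trapezoid between Q = 176 and Q = 197 of height $3: ½ · (197 + 176) · 3 = $559.5.

Producer surplus falls by $559.5.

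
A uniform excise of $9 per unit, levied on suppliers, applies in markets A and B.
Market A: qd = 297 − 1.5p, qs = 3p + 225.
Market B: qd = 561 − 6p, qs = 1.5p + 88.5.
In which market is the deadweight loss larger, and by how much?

Market B, by $8.1.

Market A: pre-tax p* = $16, q* = 273; post-tax q = 264; deadweight loss = $40.5.
Market B: pre-tax p* = $63, q* = 183; post-tax q = 172.2; deadweight loss = $48.6.
Difference: $40.5 vs $48.6 → market B is larger by $8.1.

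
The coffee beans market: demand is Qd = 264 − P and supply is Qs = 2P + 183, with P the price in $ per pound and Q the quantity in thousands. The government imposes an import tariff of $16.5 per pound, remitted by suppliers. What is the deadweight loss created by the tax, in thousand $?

Without the tax, 264 − P = 2P + 183 gives 3P = 81, so P* = $27 and Q* = 237.
With the tax collected from suppliers, supply shifts: Qs = 2(P − 16.5) + 183.
New equilibrium: buyers pay $38, suppliers receive $21.5, Q = 226. (Wedge: Pb − Ps = 16.5.)
Quantity falls by |ΔQ| = |237 − 226| = 11.
DWL = ½ · t · |ΔQ| = ½ · 16.5 · 11 = $90.75.

Deadweight loss = $90.75 thousand.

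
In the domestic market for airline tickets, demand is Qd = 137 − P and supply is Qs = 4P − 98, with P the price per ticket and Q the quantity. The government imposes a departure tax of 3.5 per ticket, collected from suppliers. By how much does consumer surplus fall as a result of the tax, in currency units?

Consumer surplus falls by 248.08.

Before the tax: set 137 − P = 4P − 98 → P* = 47, Q* = 90.
With the tax collected from suppliers, supply shifts: Qs = 4(P − 3.5) − 98.
Solving gives Q = 87.2 with consumers paying 49.8 and suppliers receiving 46.3 (the 3.5 wedge).
ΔCS is the trapezoid between Q = 87.2 and Q = 90 of height 2.8: ½ · (90 + 87.2) · 2.8 = 248.08.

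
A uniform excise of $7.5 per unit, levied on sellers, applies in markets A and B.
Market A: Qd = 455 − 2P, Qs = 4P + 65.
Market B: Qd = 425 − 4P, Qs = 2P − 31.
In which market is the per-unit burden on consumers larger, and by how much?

Market A, by $2.5.

Market A: pre-tax P* = $65, Q* = 325; post-tax Q = 315; per-unit burden on consumers = $5.
Market B: pre-tax P* = $76, Q* = 121; post-tax Q = 111; per-unit burden on consumers = $2.5.
Difference: $5 vs $2.5 → market A is larger by $2.5.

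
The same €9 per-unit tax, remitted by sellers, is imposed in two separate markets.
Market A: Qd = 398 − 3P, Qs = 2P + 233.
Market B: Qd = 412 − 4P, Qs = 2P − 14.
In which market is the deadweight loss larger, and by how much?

Market A: pre-tax P* = €33, Q* = 299; post-tax Q = 288.2; deadweight loss = €48.6.
Market B: pre-tax P* = €71, Q* = 128; post-tax Q = 116; deadweight loss = €54.
Difference: €48.6 vs €54 → market B is larger by €5.4.

Market B, by €5.4.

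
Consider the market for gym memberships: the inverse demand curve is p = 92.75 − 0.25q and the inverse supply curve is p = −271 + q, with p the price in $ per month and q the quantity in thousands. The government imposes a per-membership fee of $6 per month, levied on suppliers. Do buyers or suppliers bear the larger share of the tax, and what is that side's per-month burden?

Suppliers bear the larger share: $4.8 per month.

Inverting to q(p) form: qd = 371 − 4p; qs = p + 271.
Before the tax: set 371 − 4p = p + 271 → p* = $20, q* = 291.
With the tax collected from suppliers, supply shifts: qs = (p − 6) + 271.
New equilibrium: buyers pay $21.2, suppliers receive $15.2, q = 286.2. (Wedge: pb − ps = 6.)
Per-month burden: buyers $1.2, suppliers $4.8.
Suppliers take the larger share because supply is less price-elastic here (demand slope 4 vs supply slope 1).
The less price-elastic side of the market bears the larger share of a per-unit tax.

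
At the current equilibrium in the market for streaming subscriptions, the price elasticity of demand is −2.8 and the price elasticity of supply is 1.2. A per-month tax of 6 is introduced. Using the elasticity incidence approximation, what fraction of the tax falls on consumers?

Consumers' share ≈ 0.3.

Incidence ratio: consumers' share ≈ εs / (εs + |εd|) = 1.2 / (1.2 + 2.8) = 0.3.
Supply is the less elastic side, so consumers bear the smaller share.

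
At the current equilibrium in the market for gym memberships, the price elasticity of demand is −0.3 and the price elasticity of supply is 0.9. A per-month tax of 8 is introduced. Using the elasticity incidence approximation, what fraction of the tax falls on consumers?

Incidence ratio: consumers' share ≈ εs / (εs + |εd|) = 0.9 / (0.9 + 0.3) = 0.75.
Supply is the more elastic side, so consumers bear the larger share.

Consumers' share ≈ 0.75.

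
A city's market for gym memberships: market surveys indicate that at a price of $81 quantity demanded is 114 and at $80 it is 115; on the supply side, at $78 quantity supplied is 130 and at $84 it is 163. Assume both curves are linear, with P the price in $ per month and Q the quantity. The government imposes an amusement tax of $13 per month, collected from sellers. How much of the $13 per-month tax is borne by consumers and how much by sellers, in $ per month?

Demand slope: (115 − 114)/(80 − 81) = -1, so Qd = 195 − P.
Supply slope: (163 − 130)/(84 − 78) = 5.5, so Qs = 5.5P − 299.
Before the tax: set 195 − P = 5.5P − 299 → P* = $76, Q* = 119.
With the tax collected from sellers, supply shifts: Qs = 5.5(P − 13) − 299.
New equilibrium: consumers pay $87, sellers receive $74, Q = 108. (Wedge: Pb − Ps = 13.)
Burden on consumers: $11; on sellers: $2. (They sum to $13.)
The less price-elastic side of the market bears the larger share of a per-unit tax.

Consumers bear $11 per month; sellers bear $2 per month.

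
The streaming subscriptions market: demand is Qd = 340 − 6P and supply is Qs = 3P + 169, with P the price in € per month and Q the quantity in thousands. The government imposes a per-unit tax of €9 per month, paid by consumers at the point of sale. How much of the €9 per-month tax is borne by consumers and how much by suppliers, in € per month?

Consumers bear €3 per month; suppliers bear €6 per month.

Before the tax: set 340 − 6P = 3P + 169 → P* = €19, Q* = 226.
With the tax collected from consumers, demand (in seller-price terms) shifts: Qd = 340 − 6(P + 9).
New equilibrium: consumers pay €22, suppliers receive €13, Q = 208. (Wedge: Pb − Ps = 9.)
Burden on consumers: €3; on suppliers: €6. (They sum to €9.)
The less price-elastic side of the market bears the larger share of a per-unit tax.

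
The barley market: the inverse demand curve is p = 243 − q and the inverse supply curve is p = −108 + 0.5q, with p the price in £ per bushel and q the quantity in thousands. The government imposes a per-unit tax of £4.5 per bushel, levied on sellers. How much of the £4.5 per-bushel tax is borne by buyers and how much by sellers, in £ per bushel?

Buyers bear £3 per bushel; sellers bear £1.5 per bushel.

Rewrite in direct form: qd = 243 − p and qs = 2p + 216.
Before the tax: set 243 − p = 2p + 216 → p* = £9, q* = 234.
With the tax collected from sellers, supply shifts: qs = 2(p − 4.5) + 216.
Solving gives q = 231 with buyers paying £12 and sellers receiving £7.5 (the £4.5 wedge).
Burden on buyers: £3; on sellers: £1.5. (They sum to £4.5.)
The less price-elastic side of the market bears the larger share of a per-unit tax.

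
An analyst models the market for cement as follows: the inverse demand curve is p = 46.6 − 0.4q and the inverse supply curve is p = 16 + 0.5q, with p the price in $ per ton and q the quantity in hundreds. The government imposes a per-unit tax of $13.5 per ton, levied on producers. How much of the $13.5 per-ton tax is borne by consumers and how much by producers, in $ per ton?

Inverting to q(p) form: qd = 116.5 − 2.5p; qs = 2p − 32.
Before the tax: set 116.5 − 2.5p = 2p − 32 → p* = $33, q* = 34.
With the tax collected from producers, supply shifts: qs = 2(p − 13.5) − 32.
Solving gives q = 19 with consumers paying $39 and producers receiving $25.5 (the $13.5 wedge).
Burden on consumers: $6; on producers: $7.5. (They sum to $13.5.)
The less price-elastic side of the market bears the larger share of a per-unit tax.

Consumers bear $6 per ton; producers bear $7.5 per ton.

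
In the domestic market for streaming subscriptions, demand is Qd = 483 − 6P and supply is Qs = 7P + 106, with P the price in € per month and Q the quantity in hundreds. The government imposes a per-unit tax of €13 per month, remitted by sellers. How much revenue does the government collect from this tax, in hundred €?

Before the tax: set 483 − 6P = 7P + 106 → P* = €29, Q* = 309.
With the tax collected from sellers, supply shifts: Qs = 7(P − 13) + 106.
Solving gives Q = 267 with consumers paying €36 and sellers receiving €23 (the €13 wedge).
Revenue = t · Q = 13 · 267 = €3471.

Tax revenue = €3471 hundred.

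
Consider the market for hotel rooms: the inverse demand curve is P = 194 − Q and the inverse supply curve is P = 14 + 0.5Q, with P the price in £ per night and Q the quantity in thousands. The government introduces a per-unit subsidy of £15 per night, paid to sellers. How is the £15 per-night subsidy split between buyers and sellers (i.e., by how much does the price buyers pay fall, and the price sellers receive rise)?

Rewrite in direct form: Qd = 194 − P and Qs = 2P − 28.
Without the subsidy, 194 − P = 2P − 28 gives 3P = 222, so P* = £74 and Q* = 120.
With a per-unit subsidy paid to sellers, each receives P + 15 per unit sold, so supply becomes Qs = 2(P + 15) − 28.
Solving gives Q = 130 with buyers paying £64 and sellers receiving £79 (the £15 wedge).
Gain to buyers: £10; to sellers: £5. (They sum to £15.)

Buyers gain £10 per night; sellers gain £5 per night.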